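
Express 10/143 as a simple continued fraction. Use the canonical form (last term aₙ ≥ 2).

10 = 0·143 + 10
143 = 14·10 + 3
10 = 3·3 + 1
3 = 3·1 + 0  (stop)
So 10/143 = [0; 14, 3, 3].

[0; 14, 3, 3]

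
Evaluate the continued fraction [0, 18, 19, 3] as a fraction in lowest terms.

58/1047

Using pₖ = aₖpₖ₋₁ + pₖ₋₂ and qₖ = aₖqₖ₋₁ + qₖ₋₂:
  k=0: a=0, p=0, q=1
  k=1: a=18, p=1, q=18
  k=2: a=19, p=19, q=343
  k=3: a=3, p=58, q=1047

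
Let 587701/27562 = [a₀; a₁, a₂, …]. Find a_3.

587701 = 21·27562 + 8899   →  a_0 = 21
27562 = 3·8899 + 865   →  a_1 = 3
8899 = 10·865 + 249   →  a_2 = 10
865 = 3·249 + 118   →  a_3 = 3

3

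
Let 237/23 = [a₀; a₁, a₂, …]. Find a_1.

3

237 = 10·23 + 7   →  a_0 = 10
23 = 3·7 + 2   →  a_1 = 3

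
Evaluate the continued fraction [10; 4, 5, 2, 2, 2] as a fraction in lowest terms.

Fold from the inside: start with 2/1.
  2 + 1/2 = 5/2
  2 + 2/5 = 12/5
  5 + 5/12 = 65/12
  4 + 12/65 = 272/65
  10 + 65/272 = 2785/272

2785/272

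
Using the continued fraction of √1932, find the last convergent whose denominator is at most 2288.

√1932 = [43; 1, 20, 1, 86, …] (period length 4).
Convergents:
  p_0/q_0 = 43/1
  p_1/q_1 = 44/1
  p_2/q_2 = 923/21
  p_3/q_3 = 967/22
  p_4/q_4 = 84085/1913
  p_5/q_5 = 85052/1935
  p_6/q_6 = 1785125/40613
q_5 = 1935 ≤ 2288 < 40613 = q_6, so the answer is 85052/1935.

85052/1935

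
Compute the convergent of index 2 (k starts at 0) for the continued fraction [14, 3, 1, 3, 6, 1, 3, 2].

57/4

Using pₖ = aₖpₖ₋₁ + pₖ₋₂, qₖ = aₖqₖ₋₁ + qₖ₋₂ (with p₋₁=1, p₋₂=0, q₋₁=0, q₋₂=1):
  k=0: a=14, p=14, q=1
  k=1: a=3, p=43, q=3
  k=2: a=1, p=57, q=4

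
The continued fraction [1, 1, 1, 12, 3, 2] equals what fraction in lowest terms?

272/179

Fold from the inside: start with 2/1.
  3 + 1/2 = 7/2
  12 + 2/7 = 86/7
  1 + 7/86 = 93/86
  1 + 86/93 = 179/93
  1 + 93/179 = 272/179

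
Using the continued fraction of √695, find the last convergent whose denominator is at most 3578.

√695 = [26; 2, 1, 3, 10, 3, 1, 2, 52, …] (period length 8).
Convergents:
  p_0/q_0 = 26/1
  p_1/q_1 = 53/2
  p_2/q_2 = 79/3
  p_3/q_3 = 290/11
  p_4/q_4 = 2979/113
  p_5/q_5 = 9227/350
  p_6/q_6 = 12206/463
  p_7/q_7 = 33639/1276
  p_8/q_8 = 1761434/66815
q_7 = 1276 ≤ 3578 < 66815 = q_8, so the answer is 33639/1276.

33639/1276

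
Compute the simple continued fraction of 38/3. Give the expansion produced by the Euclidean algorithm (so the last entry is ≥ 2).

[12; 1, 2]

38 = 12*3 + 2
3 = 1*2 + 1
2 = 2*1 + 0  (stop)
So 38/3 = [12; 1, 2].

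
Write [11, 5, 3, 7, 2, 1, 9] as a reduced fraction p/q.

39751/3553

Using pₖ = aₖpₖ₋₁ + pₖ₋₂ and qₖ = aₖqₖ₋₁ + qₖ₋₂:
  k=0: a=11, p=11, q=1
  k=1: a=5, p=56, q=5
  k=2: a=3, p=179, q=16
  k=3: a=7, p=1309, q=117
  k=4: a=2, p=2797, q=250
  k=5: a=1, p=4106, q=367
  k=6: a=9, p=39751, q=3553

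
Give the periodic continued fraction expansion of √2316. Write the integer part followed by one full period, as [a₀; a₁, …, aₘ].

a₀ = ⌊√2316⌋ = 48.

[48; 8, 96]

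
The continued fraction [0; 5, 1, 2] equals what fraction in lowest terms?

Using pₖ = aₖpₖ₋₁ + pₖ₋₂ and qₖ = aₖqₖ₋₁ + qₖ₋₂:
  k=0: a=0, p=0, q=1
  k=1: a=5, p=1, q=5
  k=2: a=1, p=1, q=6
  k=3: a=2, p=3, q=17

3/17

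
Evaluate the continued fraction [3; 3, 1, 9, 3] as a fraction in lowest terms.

394/121

Fold from the inside: start with 3/1.
  9 + 1/3 = 28/3
  1 + 3/28 = 31/28
  3 + 28/31 = 121/31
  3 + 31/121 = 394/121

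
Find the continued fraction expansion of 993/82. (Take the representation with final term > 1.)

993 = 12·82 + 9
82 = 9·9 + 1
9 = 9·1 + 0  (stop)
So 993/82 = [12; 9, 9].

[12; 9, 9]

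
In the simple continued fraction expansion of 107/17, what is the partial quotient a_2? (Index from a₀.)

2

107 = 6·17 + 5   →  a_0 = 6
17 = 3·5 + 2   →  a_1 = 3
5 = 2·2 + 1   →  a_2 = 2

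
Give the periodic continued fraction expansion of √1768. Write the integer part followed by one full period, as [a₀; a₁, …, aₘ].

[42; 21, 84]

a₀ = ⌊√1768⌋ = 42.
With m₀=0, d₀=1 and mₖ₊₁ = dₖaₖ − mₖ, dₖ₊₁ = (n − mₖ₊₁²)/dₖ, aₖ₊₁ = ⌊(a₀+mₖ₊₁)/dₖ₊₁⌋:
  k=1: m=42, d=4, a=21
  k=2: m=42, d=1, a=84
d=1 and a=2a₀=84 at k=2, so the next step gives (m, d) = (42, 4) again — its k=1 value — and the period has length 2.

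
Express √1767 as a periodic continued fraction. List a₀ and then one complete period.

[42; 28, 84]

a₀ = ⌊√1767⌋ = 42.
With m₀=0, d₀=1 and mₖ₊₁ = dₖaₖ − mₖ, dₖ₊₁ = (n − mₖ₊₁²)/dₖ, aₖ₊₁ = ⌊(a₀+mₖ₊₁)/dₖ₊₁⌋:
  k=1: m=42, d=3, a=28
  k=2: m=42, d=1, a=84
d=1 and a=2a₀=84 at k=2, so the next step gives (m, d) = (42, 3) again — its k=1 value — and the period has length 2.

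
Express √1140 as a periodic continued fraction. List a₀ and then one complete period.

a₀ = ⌊√1140⌋ = 33.
With m₀=0, d₀=1 and mₖ₊₁ = dₖaₖ − mₖ, dₖ₊₁ = (n − mₖ₊₁²)/dₖ, aₖ₊₁ = ⌊(a₀+mₖ₊₁)/dₖ₊₁⌋:
  k=1: m=33, d=51, a=1
  k=2: m=18, d=16, a=3
  k=3: m=30, d=15, a=4
  k=4: m=30, d=16, a=3
  k=5: m=18, d=51, a=1
  k=6: m=33, d=1, a=66
d=1 and a=2a₀=66 at k=6, so the next step gives (m, d) = (33, 51) again — its k=1 value — and the period has length 6.

[33; 1, 3, 4, 3, 1, 66]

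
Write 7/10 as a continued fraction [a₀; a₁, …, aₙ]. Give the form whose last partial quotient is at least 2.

7 = 0×10 + 7
10 = 1×7 + 3
7 = 2×3 + 1
3 = 3×1 + 0  (stop)
So 7/10 = [0; 1, 2, 3].

[0; 1, 2, 3]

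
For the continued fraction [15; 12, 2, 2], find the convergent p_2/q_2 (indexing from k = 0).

377/25

Using pₖ = aₖpₖ₋₁ + pₖ₋₂, qₖ = aₖqₖ₋₁ + qₖ₋₂ (with p₋₁=1, p₋₂=0, q₋₁=0, q₋₂=1):
  k=0: a=15, p=15, q=1
  k=1: a=12, p=181, q=12
  k=2: a=2, p=377, q=25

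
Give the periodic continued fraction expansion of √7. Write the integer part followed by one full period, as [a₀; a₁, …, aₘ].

a₀ = ⌊√7⌋ = 2.
With m₀=0, d₀=1 and mₖ₊₁ = dₖaₖ − mₖ, dₖ₊₁ = (n − mₖ₊₁²)/dₖ, aₖ₊₁ = ⌊(a₀+mₖ₊₁)/dₖ₊₁⌋:
  k=1: m=2, d=3, a=1
  k=2: m=1, d=2, a=1
  k=3: m=1, d=3, a=1
  k=4: m=2, d=1, a=4
d=1 and a=2a₀=4 at k=4, so the next step gives (m, d) = (2, 3) again — its k=1 value — and the period has length 4.

[2; 1, 1, 1, 4]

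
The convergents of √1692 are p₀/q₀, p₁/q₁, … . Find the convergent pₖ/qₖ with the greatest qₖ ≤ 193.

√1692 = [41; 7, 2, 7, 82, …] (period length 4).
Convergents:
  p_0/q_0 = 41/1
  p_1/q_1 = 288/7
  p_2/q_2 = 617/15
  p_3/q_3 = 4607/112
  p_4/q_4 = 378391/9199
q_3 = 112 ≤ 193 < 9199 = q_4, so the answer is 4607/112.

4607/112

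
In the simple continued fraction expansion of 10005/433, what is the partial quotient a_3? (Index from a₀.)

10005 = 23·433 + 46   →  a_0 = 23
433 = 9·46 + 19   →  a_1 = 9
46 = 2·19 + 8   →  a_2 = 2
19 = 2·8 + 3   →  a_3 = 2

2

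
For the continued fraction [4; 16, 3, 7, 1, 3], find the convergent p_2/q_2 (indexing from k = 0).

Using pₖ = aₖpₖ₋₁ + pₖ₋₂, qₖ = aₖqₖ₋₁ + qₖ₋₂ (with p₋₁=1, p₋₂=0, q₋₁=0, q₋₂=1):
  k=0: a=4, p=4, q=1
  k=1: a=16, p=65, q=16
  k=2: a=3, p=199, q=49

199/49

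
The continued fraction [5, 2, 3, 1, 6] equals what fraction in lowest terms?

332/61

Using pₖ = aₖpₖ₋₁ + pₖ₋₂ and qₖ = aₖqₖ₋₁ + qₖ₋₂:
  k=0: a=5, p=5, q=1
  k=1: a=2, p=11, q=2
  k=2: a=3, p=38, q=7
  k=3: a=1, p=49, q=9
  k=4: a=6, p=332, q=61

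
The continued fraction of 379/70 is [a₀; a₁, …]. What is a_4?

2

379 = 5·70 + 29   →  a_0 = 5
70 = 2·29 + 12   →  a_1 = 2
29 = 2·12 + 5   →  a_2 = 2
12 = 2·5 + 2   →  a_3 = 2
5 = 2·2 + 1   →  a_4 = 2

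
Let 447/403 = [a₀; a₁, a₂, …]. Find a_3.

3

447 = 1·403 + 44   →  a_0 = 1
403 = 9·44 + 7   →  a_1 = 9
44 = 6·7 + 2   →  a_2 = 6
7 = 3·2 + 1   →  a_3 = 3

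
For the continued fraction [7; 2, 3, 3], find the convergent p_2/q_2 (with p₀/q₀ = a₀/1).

52/7

Using pₖ = aₖpₖ₋₁ + pₖ₋₂, qₖ = aₖqₖ₋₁ + qₖ₋₂ (with p₋₁=1, p₋₂=0, q₋₁=0, q₋₂=1):
  k=0: a=7, p=7, q=1
  k=1: a=2, p=15, q=2
  k=2: a=3, p=52, q=7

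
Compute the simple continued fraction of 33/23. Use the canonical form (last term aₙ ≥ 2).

[1; 2, 3, 3]

33 = 1×23 + 10
23 = 2×10 + 3
10 = 3×3 + 1
3 = 3×1 + 0  (stop)
So 33/23 = [1; 2, 3, 3].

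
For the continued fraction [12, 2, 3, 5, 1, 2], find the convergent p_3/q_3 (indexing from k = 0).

460/37

Using pₖ = aₖpₖ₋₁ + pₖ₋₂, qₖ = aₖqₖ₋₁ + qₖ₋₂ (with p₋₁=1, p₋₂=0, q₋₁=0, q₋₂=1):
  k=0: a=12, p=12, q=1
  k=1: a=2, p=25, q=2
  k=2: a=3, p=87, q=7
  k=3: a=5, p=460, q=37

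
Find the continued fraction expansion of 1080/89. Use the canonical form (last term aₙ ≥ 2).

[12; 7, 2, 2, 2]

1080 = 12×89 + 12
89 = 7×12 + 5
12 = 2×5 + 2
5 = 2×2 + 1
2 = 2×1 + 0  (stop)
So 1080/89 = [12; 7, 2, 2, 2].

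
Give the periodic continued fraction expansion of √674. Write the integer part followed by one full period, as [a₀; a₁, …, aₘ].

a₀ = ⌊√674⌋ = 25.

[25; 1, 24, 1, 50]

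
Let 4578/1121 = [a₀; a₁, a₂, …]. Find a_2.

1

4578 = 4·1121 + 94   →  a_0 = 4
1121 = 11·94 + 87   →  a_1 = 11
94 = 1·87 + 7   →  a_2 = 1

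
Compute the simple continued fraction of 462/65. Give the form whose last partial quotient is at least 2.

[7; 9, 3, 2]

462 = 7×65 + 7
65 = 9×7 + 2
7 = 3×2 + 1
2 = 2×1 + 0  (stop)
So 462/65 = [7; 9, 3, 2].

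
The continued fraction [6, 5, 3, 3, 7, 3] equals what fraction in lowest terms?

Fold from the inside: start with 3/1.
  7 + 1/3 = 22/3
  3 + 3/22 = 69/22
  3 + 22/69 = 229/69
  5 + 69/229 = 1214/229
  6 + 229/1214 = 7513/1214

7513/1214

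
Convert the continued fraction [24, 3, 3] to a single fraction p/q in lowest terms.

243/10

Fold from the inside: start with 3/1.
  3 + 1/3 = 10/3
  24 + 3/10 = 243/10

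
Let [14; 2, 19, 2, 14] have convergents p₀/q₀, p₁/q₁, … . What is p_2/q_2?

565/39

Using pₖ = aₖpₖ₋₁ + pₖ₋₂, qₖ = aₖqₖ₋₁ + qₖ₋₂ (with p₋₁=1, p₋₂=0, q₋₁=0, q₋₂=1):
  k=0: a=14, p=14, q=1
  k=1: a=2, p=29, q=2
  k=2: a=19, p=565, q=39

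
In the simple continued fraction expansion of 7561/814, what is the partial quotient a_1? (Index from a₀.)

3

7561 = 9·814 + 235   →  a_0 = 9
814 = 3·235 + 109   →  a_1 = 3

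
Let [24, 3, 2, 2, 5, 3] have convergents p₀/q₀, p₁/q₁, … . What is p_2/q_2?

Using pₖ = aₖpₖ₋₁ + pₖ₋₂, qₖ = aₖqₖ₋₁ + qₖ₋₂ (with p₋₁=1, p₋₂=0, q₋₁=0, q₋₂=1):
  k=0: a=24, p=24, q=1
  k=1: a=3, p=73, q=3
  k=2: a=2, p=170, q=7

170/7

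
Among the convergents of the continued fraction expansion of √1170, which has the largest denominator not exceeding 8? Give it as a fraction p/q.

√1170 = [34; 4, 1, 6, 1, 4, 68, …] (period length 6).
Convergents:
  p_0/q_0 = 34/1
  p_1/q_1 = 137/4
  p_2/q_2 = 171/5
  p_3/q_3 = 1163/34
q_2 = 5 ≤ 8 < 34 = q_3, so the answer is 171/5.

171/5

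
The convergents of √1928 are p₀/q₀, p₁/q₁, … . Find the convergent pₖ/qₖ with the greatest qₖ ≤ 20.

√1928 = [43; 1, 9, 1, 86, …] (period length 4).
Convergents:
  p_0/q_0 = 43/1
  p_1/q_1 = 44/1
  p_2/q_2 = 439/10
  p_3/q_3 = 483/11
  p_4/q_4 = 41977/956
q_3 = 11 ≤ 20 < 956 = q_4, so the answer is 483/11.

483/11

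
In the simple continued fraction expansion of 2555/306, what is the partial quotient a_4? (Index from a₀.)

2555 = 8·306 + 107   →  a_0 = 8
306 = 2·107 + 92   →  a_1 = 2
107 = 1·92 + 15   →  a_2 = 1
92 = 6·15 + 2   →  a_3 = 6
15 = 7·2 + 1   →  a_4 = 7

7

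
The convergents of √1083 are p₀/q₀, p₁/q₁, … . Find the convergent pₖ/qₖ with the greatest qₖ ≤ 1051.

√1083 = [32; 1, 9, 1, 64, …] (period length 4).
Convergents:
  p_0/q_0 = 32/1
  p_1/q_1 = 33/1
  p_2/q_2 = 329/10
  p_3/q_3 = 362/11
  p_4/q_4 = 23497/714
  p_5/q_5 = 23859/725
  p_6/q_6 = 238228/7239
q_5 = 725 ≤ 1051 < 7239 = q_6, so the answer is 23859/725.

23859/725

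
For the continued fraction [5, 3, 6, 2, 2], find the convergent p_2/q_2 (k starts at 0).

101/19

Using pₖ = aₖpₖ₋₁ + pₖ₋₂, qₖ = aₖqₖ₋₁ + qₖ₋₂ (with p₋₁=1, p₋₂=0, q₋₁=0, q₋₂=1):
  k=0: a=5, p=5, q=1
  k=1: a=3, p=16, q=3
  k=2: a=6, p=101, q=19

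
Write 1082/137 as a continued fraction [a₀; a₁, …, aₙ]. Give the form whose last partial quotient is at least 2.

[7; 1, 8, 1, 3, 1, 2]

1082 = 7×137 + 123
137 = 1×123 + 14
123 = 8×14 + 11
14 = 1×11 + 3
11 = 3×3 + 2
3 = 1×2 + 1
2 = 2×1 + 0  (stop)
So 1082/137 = [7; 1, 8, 1, 3, 1, 2].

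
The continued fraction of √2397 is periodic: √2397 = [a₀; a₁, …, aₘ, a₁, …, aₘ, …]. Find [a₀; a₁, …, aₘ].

a₀ = ⌊√2397⌋ = 48.
With m₀=0, d₀=1 and mₖ₊₁ = dₖaₖ − mₖ, dₖ₊₁ = (n − mₖ₊₁²)/dₖ, aₖ₊₁ = ⌊(a₀+mₖ₊₁)/dₖ₊₁⌋:
  k=1: m=48, d=93, a=1
  k=2: m=45, d=4, a=23
  k=3: m=47, d=47, a=2
  k=4: m=47, d=4, a=23
  k=5: m=45, d=93, a=1
  k=6: m=48, d=1, a=96
d=1 and a=2a₀=96 at k=6, so the next step gives (m, d) = (48, 93) again — its k=1 value — and the period has length 6.

[48; 1, 23, 2, 23, 1, 96]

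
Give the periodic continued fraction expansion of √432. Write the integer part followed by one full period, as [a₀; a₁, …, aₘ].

a₀ = ⌊√432⌋ = 20.
With m₀=0, d₀=1 and mₖ₊₁ = dₖaₖ − mₖ, dₖ₊₁ = (n − mₖ₊₁²)/dₖ, aₖ₊₁ = ⌊(a₀+mₖ₊₁)/dₖ₊₁⌋:
  k=1: m=20, d=32, a=1
  k=2: m=12, d=9, a=3
  k=3: m=15, d=23, a=1
  k=4: m=8, d=16, a=1
  k=5: m=8, d=23, a=1
  k=6: m=15, d=9, a=3
  k=7: m=12, d=32, a=1
  k=8: m=20, d=1, a=40
d=1 and a=2a₀=40 at k=8, so the next step gives (m, d) = (20, 32) again — its k=1 value — and the period has length 8.

[20; 1, 3, 1, 1, 1, 3, 1, 40]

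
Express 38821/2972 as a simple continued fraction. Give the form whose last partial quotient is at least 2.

38821 = 13·2972 + 185
2972 = 16·185 + 12
185 = 15·12 + 5
12 = 2·5 + 2
5 = 2·2 + 1
2 = 2·1 + 0  (stop)
So 38821/2972 = [13; 16, 15, 2, 2, 2].

[13; 16, 15, 2, 2, 2]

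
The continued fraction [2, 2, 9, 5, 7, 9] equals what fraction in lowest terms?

Fold from the inside: start with 9/1.
  7 + 1/9 = 64/9
  5 + 9/64 = 329/64
  9 + 64/329 = 3025/329
  2 + 329/3025 = 6379/3025
  2 + 3025/6379 = 15783/6379

15783/6379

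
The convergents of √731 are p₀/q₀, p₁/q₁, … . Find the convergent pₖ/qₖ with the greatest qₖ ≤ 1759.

39447/1459

√731 = [27; 27, 54, …] (period length 2).
Convergents:
  p_0/q_0 = 27/1
  p_1/q_1 = 730/27
  p_2/q_2 = 39447/1459
  p_3/q_3 = 1065799/39420
q_2 = 1459 ≤ 1759 < 39420 = q_3, so the answer is 39447/1459.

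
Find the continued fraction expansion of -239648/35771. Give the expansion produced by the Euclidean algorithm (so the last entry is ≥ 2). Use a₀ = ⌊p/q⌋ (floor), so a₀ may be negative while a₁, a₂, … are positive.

[-7; 3, 3, 19, 1, 10, 16]

-239648 = -7*35771 + 10749
35771 = 3*10749 + 3524
10749 = 3*3524 + 177
3524 = 19*177 + 161
177 = 1*161 + 16
161 = 10*16 + 1
16 = 16*1 + 0  (stop)
So -239648/35771 = [-7; 3, 3, 19, 1, 10, 16].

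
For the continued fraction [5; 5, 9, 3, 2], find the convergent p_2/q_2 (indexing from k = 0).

239/46

Using pₖ = aₖpₖ₋₁ + pₖ₋₂, qₖ = aₖqₖ₋₁ + qₖ₋₂ (with p₋₁=1, p₋₂=0, q₋₁=0, q₋₂=1):
  k=0: a=5, p=5, q=1
  k=1: a=5, p=26, q=5
  k=2: a=9, p=239, q=46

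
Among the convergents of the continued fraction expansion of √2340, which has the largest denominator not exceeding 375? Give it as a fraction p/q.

12432/257

√2340 = [48; 2, 1, 2, 10, 2, 1, 2, 96, …] (period length 8).
Convergents:
  p_0/q_0 = 48/1
  p_1/q_1 = 97/2
  p_2/q_2 = 145/3
  p_3/q_3 = 387/8
  p_4/q_4 = 4015/83
  p_5/q_5 = 8417/174
  p_6/q_6 = 12432/257
  p_7/q_7 = 33281/688
q_6 = 257 ≤ 375 < 688 = q_7, so the answer is 12432/257.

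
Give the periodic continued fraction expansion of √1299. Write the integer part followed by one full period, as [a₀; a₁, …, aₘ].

[36; 24, 72]

a₀ = ⌊√1299⌋ = 36.
With m₀=0, d₀=1 and mₖ₊₁ = dₖaₖ − mₖ, dₖ₊₁ = (n − mₖ₊₁²)/dₖ, aₖ₊₁ = ⌊(a₀+mₖ₊₁)/dₖ₊₁⌋:
  k=1: m=36, d=3, a=24
  k=2: m=36, d=1, a=72
d=1 and a=2a₀=72 at k=2, so the next step gives (m, d) = (36, 3) again — its k=1 value — and the period has length 2.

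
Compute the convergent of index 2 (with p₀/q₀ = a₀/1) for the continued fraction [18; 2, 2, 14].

92/5

Using pₖ = aₖpₖ₋₁ + pₖ₋₂, qₖ = aₖqₖ₋₁ + qₖ₋₂ (with p₋₁=1, p₋₂=0, q₋₁=0, q₋₂=1):
  k=0: a=18, p=18, q=1
  k=1: a=2, p=37, q=2
  k=2: a=2, p=92, q=5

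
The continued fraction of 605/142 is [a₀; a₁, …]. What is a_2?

1

605 = 4·142 + 37   →  a_0 = 4
142 = 3·37 + 31   →  a_1 = 3
37 = 1·31 + 6   →  a_2 = 1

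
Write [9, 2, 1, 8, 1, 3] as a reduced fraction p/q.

Fold from the inside: start with 3/1.
  1 + 1/3 = 4/3
  8 + 3/4 = 35/4
  1 + 4/35 = 39/35
  2 + 35/39 = 113/39
  9 + 39/113 = 1056/113

1056/113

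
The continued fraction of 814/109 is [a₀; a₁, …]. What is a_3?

814 = 7·109 + 51   →  a_0 = 7
109 = 2·51 + 7   →  a_1 = 2
51 = 7·7 + 2   →  a_2 = 7
7 = 3·2 + 1   →  a_3 = 3

3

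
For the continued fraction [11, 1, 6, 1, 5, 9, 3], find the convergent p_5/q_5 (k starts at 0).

5117/431

Using pₖ = aₖpₖ₋₁ + pₖ₋₂, qₖ = aₖqₖ₋₁ + qₖ₋₂ (with p₋₁=1, p₋₂=0, q₋₁=0, q₋₂=1):
  k=0: a=11, p=11, q=1
  k=1: a=1, p=12, q=1
  k=2: a=6, p=83, q=7
  k=3: a=1, p=95, q=8
  k=4: a=5, p=558, q=47
  k=5: a=9, p=5117, q=431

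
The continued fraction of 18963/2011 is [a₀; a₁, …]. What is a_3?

18963 = 9·2011 + 864   →  a_0 = 9
2011 = 2·864 + 283   →  a_1 = 2
864 = 3·283 + 15   →  a_2 = 3
283 = 18·15 + 13   →  a_3 = 18

18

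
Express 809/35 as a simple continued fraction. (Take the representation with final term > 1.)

[23; 8, 1, 3]

809 = 23×35 + 4
35 = 8×4 + 3
4 = 1×3 + 1
3 = 3×1 + 0  (stop)
So 809/35 = [23; 8, 1, 3].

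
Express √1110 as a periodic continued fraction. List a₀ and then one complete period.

[33; 3, 6, 3, 66]

a₀ = ⌊√1110⌋ = 33.
With m₀=0, d₀=1 and mₖ₊₁ = dₖaₖ − mₖ, dₖ₊₁ = (n − mₖ₊₁²)/dₖ, aₖ₊₁ = ⌊(a₀+mₖ₊₁)/dₖ₊₁⌋:
  k=1: m=33, d=21, a=3
  k=2: m=30, d=10, a=6
  k=3: m=30, d=21, a=3
  k=4: m=33, d=1, a=66
d=1 and a=2a₀=66 at k=4, so the next step gives (m, d) = (33, 21) again — its k=1 value — and the period has length 4.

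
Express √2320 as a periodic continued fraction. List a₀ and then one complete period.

a₀ = ⌊√2320⌋ = 48.
With m₀=0, d₀=1 and mₖ₊₁ = dₖaₖ − mₖ, dₖ₊₁ = (n − mₖ₊₁²)/dₖ, aₖ₊₁ = ⌊(a₀+mₖ₊₁)/dₖ₊₁⌋:
  k=1: m=48, d=16, a=6
  k=2: m=48, d=1, a=96
d=1 and a=2a₀=96 at k=2, so the next step gives (m, d) = (48, 16) again — its k=1 value — and the period has length 2.

[48; 6, 96]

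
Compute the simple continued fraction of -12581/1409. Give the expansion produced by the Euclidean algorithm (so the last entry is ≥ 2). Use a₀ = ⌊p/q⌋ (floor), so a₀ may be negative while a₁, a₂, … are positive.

-12581 = -9*1409 + 100
1409 = 14*100 + 9
100 = 11*9 + 1
9 = 9*1 + 0  (stop)
So -12581/1409 = [-9; 14, 11, 9].

[-9; 14, 11, 9]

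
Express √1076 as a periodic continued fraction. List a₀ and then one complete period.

a₀ = ⌊√1076⌋ = 32.

[32; 1, 4, 16, 4, 1, 64]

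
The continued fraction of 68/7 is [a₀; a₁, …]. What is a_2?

2

68 = 9·7 + 5   →  a_0 = 9
7 = 1·5 + 2   →  a_1 = 1
5 = 2·2 + 1   →  a_2 = 2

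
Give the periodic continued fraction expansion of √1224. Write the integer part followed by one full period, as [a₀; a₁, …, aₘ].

a₀ = ⌊√1224⌋ = 34.
With m₀=0, d₀=1 and mₖ₊₁ = dₖaₖ − mₖ, dₖ₊₁ = (n − mₖ₊₁²)/dₖ, aₖ₊₁ = ⌊(a₀+mₖ₊₁)/dₖ₊₁⌋:
  k=1: m=34, d=68, a=1
  k=2: m=34, d=1, a=68
d=1 and a=2a₀=68 at k=2, so the next step gives (m, d) = (34, 68) again — its k=1 value — and the period has length 2.

[34; 1, 68]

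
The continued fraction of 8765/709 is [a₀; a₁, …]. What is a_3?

3

8765 = 12·709 + 257   →  a_0 = 12
709 = 2·257 + 195   →  a_1 = 2
257 = 1·195 + 62   →  a_2 = 1
195 = 3·62 + 9   →  a_3 = 3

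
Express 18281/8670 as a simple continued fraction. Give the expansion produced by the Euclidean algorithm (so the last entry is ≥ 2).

18281 = 2·8670 + 941
8670 = 9·941 + 201
941 = 4·201 + 137
201 = 1·137 + 64
137 = 2·64 + 9
64 = 7·9 + 1
9 = 9·1 + 0  (stop)
So 18281/8670 = [2; 9, 4, 1, 2, 7, 9].

[2; 9, 4, 1, 2, 7, 9]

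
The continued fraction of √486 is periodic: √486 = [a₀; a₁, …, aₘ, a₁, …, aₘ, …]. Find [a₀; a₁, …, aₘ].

[22; 22, 44]

a₀ = ⌊√486⌋ = 22.
With m₀=0, d₀=1 and mₖ₊₁ = dₖaₖ − mₖ, dₖ₊₁ = (n − mₖ₊₁²)/dₖ, aₖ₊₁ = ⌊(a₀+mₖ₊₁)/dₖ₊₁⌋:
  k=1: m=22, d=2, a=22
  k=2: m=22, d=1, a=44
d=1 and a=2a₀=44 at k=2, so the next step gives (m, d) = (22, 2) again — its k=1 value — and the period has length 2.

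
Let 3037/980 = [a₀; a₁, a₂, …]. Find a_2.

9

3037 = 3·980 + 97   →  a_0 = 3
980 = 10·97 + 10   →  a_1 = 10
97 = 9·10 + 7   →  a_2 = 9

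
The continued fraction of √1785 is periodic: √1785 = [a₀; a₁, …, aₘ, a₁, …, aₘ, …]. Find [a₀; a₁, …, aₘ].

a₀ = ⌊√1785⌋ = 42.
With m₀=0, d₀=1 and mₖ₊₁ = dₖaₖ − mₖ, dₖ₊₁ = (n − mₖ₊₁²)/dₖ, aₖ₊₁ = ⌊(a₀+mₖ₊₁)/dₖ₊₁⌋:
  k=1: m=42, d=21, a=4
  k=2: m=42, d=1, a=84
d=1 and a=2a₀=84 at k=2, so the next step gives (m, d) = (42, 21) again — its k=1 value — and the period has length 2.

[42; 4, 84]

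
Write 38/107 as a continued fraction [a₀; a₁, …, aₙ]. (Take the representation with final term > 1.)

38 = 0·107 + 38
107 = 2·38 + 31
38 = 1·31 + 7
31 = 4·7 + 3
7 = 2·3 + 1
3 = 3·1 + 0  (stop)
So 38/107 = [0; 2, 1, 4, 2, 3].

[0; 2, 1, 4, 2, 3]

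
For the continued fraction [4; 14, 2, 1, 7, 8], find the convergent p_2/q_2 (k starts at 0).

Using pₖ = aₖpₖ₋₁ + pₖ₋₂, qₖ = aₖqₖ₋₁ + qₖ₋₂ (with p₋₁=1, p₋₂=0, q₋₁=0, q₋₂=1):
  k=0: a=4, p=4, q=1
  k=1: a=14, p=57, q=14
  k=2: a=2, p=118, q=29

118/29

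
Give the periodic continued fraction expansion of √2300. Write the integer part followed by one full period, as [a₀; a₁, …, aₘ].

[47; 1, 22, 1, 94]

a₀ = ⌊√2300⌋ = 47.
With m₀=0, d₀=1 and mₖ₊₁ = dₖaₖ − mₖ, dₖ₊₁ = (n − mₖ₊₁²)/dₖ, aₖ₊₁ = ⌊(a₀+mₖ₊₁)/dₖ₊₁⌋:
  k=1: m=47, d=91, a=1
  k=2: m=44, d=4, a=22
  k=3: m=44, d=91, a=1
  k=4: m=47, d=1, a=94
d=1 and a=2a₀=94 at k=4, so the next step gives (m, d) = (47, 91) again — its k=1 value — and the period has length 4.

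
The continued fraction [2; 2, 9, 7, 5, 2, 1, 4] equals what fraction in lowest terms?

Fold from the inside: start with 4/1.
  1 + 1/4 = 5/4
  2 + 4/5 = 14/5
  5 + 5/14 = 75/14
  7 + 14/75 = 539/75
  9 + 75/539 = 4926/539
  2 + 539/4926 = 10391/4926
  2 + 4926/10391 = 25708/10391

25708/10391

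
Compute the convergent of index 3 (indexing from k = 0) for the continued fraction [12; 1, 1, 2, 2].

Using pₖ = aₖpₖ₋₁ + pₖ₋₂, qₖ = aₖqₖ₋₁ + qₖ₋₂ (with p₋₁=1, p₋₂=0, q₋₁=0, q₋₂=1):
  k=0: a=12, p=12, q=1
  k=1: a=1, p=13, q=1
  k=2: a=1, p=25, q=2
  k=3: a=2, p=63, q=5

63/5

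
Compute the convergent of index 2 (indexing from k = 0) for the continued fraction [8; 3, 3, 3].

Using pₖ = aₖpₖ₋₁ + pₖ₋₂, qₖ = aₖqₖ₋₁ + qₖ₋₂ (with p₋₁=1, p₋₂=0, q₋₁=0, q₋₂=1):
  k=0: a=8, p=8, q=1
  k=1: a=3, p=25, q=3
  k=2: a=3, p=83, q=10

83/10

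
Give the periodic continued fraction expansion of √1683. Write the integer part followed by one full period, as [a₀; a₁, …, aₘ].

[41; 41, 82]

a₀ = ⌊√1683⌋ = 41.
With m₀=0, d₀=1 and mₖ₊₁ = dₖaₖ − mₖ, dₖ₊₁ = (n − mₖ₊₁²)/dₖ, aₖ₊₁ = ⌊(a₀+mₖ₊₁)/dₖ₊₁⌋:
  k=1: m=41, d=2, a=41
  k=2: m=41, d=1, a=82
d=1 and a=2a₀=82 at k=2, so the next step gives (m, d) = (41, 2) again — its k=1 value — and the period has length 2.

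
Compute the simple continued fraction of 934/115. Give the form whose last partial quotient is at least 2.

934 = 8·115 + 14
115 = 8·14 + 3
14 = 4·3 + 2
3 = 1·2 + 1
2 = 2·1 + 0  (stop)
So 934/115 = [8; 8, 4, 1, 2].

[8; 8, 4, 1, 2]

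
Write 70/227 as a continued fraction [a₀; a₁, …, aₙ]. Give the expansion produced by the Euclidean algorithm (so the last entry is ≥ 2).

[0; 3, 4, 8, 2]

70 = 0×227 + 70
227 = 3×70 + 17
70 = 4×17 + 2
17 = 8×2 + 1
2 = 2×1 + 0  (stop)
So 70/227 = [0; 3, 4, 8, 2].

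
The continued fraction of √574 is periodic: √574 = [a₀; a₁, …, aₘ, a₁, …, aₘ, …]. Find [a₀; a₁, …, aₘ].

a₀ = ⌊√574⌋ = 23.
With m₀=0, d₀=1 and mₖ₊₁ = dₖaₖ − mₖ, dₖ₊₁ = (n − mₖ₊₁²)/dₖ, aₖ₊₁ = ⌊(a₀+mₖ₊₁)/dₖ₊₁⌋:
  k=1: m=23, d=45, a=1
  k=2: m=22, d=2, a=22
  k=3: m=22, d=45, a=1
  k=4: m=23, d=1, a=46
d=1 and a=2a₀=46 at k=4, so the next step gives (m, d) = (23, 45) again — its k=1 value — and the period has length 4.

[23; 1, 22, 1, 46]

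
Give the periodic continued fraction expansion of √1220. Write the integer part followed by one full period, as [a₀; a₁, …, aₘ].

[34; 1, 12, 1, 68]

a₀ = ⌊√1220⌋ = 34.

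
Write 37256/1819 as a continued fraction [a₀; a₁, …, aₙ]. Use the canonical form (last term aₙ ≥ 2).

[20; 2, 13, 13, 2, 2]

37256 = 20×1819 + 876
1819 = 2×876 + 67
876 = 13×67 + 5
67 = 13×5 + 2
5 = 2×2 + 1
2 = 2×1 + 0  (stop)
So 37256/1819 = [20; 2, 13, 13, 2, 2].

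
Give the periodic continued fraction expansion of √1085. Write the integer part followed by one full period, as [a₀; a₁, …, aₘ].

[32; 1, 15, 2, 15, 1, 64]

a₀ = ⌊√1085⌋ = 32.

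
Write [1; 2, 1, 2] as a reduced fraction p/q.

Fold from the inside: start with 2/1.
  1 + 1/2 = 3/2
  2 + 2/3 = 8/3
  1 + 3/8 = 11/8

11/8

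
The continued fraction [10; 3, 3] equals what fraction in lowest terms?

103/10

Fold from the inside: start with 3/1.
  3 + 1/3 = 10/3
  10 + 3/10 = 103/10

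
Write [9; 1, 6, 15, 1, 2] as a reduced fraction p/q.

Using pₖ = aₖpₖ₋₁ + pₖ₋₂ and qₖ = aₖqₖ₋₁ + qₖ₋₂:
  k=0: a=9, p=9, q=1
  k=1: a=1, p=10, q=1
  k=2: a=6, p=69, q=7
  k=3: a=15, p=1045, q=106
  k=4: a=1, p=1114, q=113
  k=5: a=2, p=3273, q=332

3273/332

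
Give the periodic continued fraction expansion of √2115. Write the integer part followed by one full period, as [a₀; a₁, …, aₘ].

[45; 1, 90]

a₀ = ⌊√2115⌋ = 45.
With m₀=0, d₀=1 and mₖ₊₁ = dₖaₖ − mₖ, dₖ₊₁ = (n − mₖ₊₁²)/dₖ, aₖ₊₁ = ⌊(a₀+mₖ₊₁)/dₖ₊₁⌋:
  k=1: m=45, d=90, a=1
  k=2: m=45, d=1, a=90
d=1 and a=2a₀=90 at k=2, so the next step gives (m, d) = (45, 90) again — its k=1 value — and the period has length 2.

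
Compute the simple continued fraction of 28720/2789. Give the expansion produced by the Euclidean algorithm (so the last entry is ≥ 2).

28720 = 10·2789 + 830
2789 = 3·830 + 299
830 = 2·299 + 232
299 = 1·232 + 67
232 = 3·67 + 31
67 = 2·31 + 5
31 = 6·5 + 1
5 = 5·1 + 0  (stop)
So 28720/2789 = [10; 3, 2, 1, 3, 2, 6, 5].

[10; 3, 2, 1, 3, 2, 6, 5]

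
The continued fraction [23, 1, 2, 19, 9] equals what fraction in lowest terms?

12428/525

Using pₖ = aₖpₖ₋₁ + pₖ₋₂ and qₖ = aₖqₖ₋₁ + qₖ₋₂:
  k=0: a=23, p=23, q=1
  k=1: a=1, p=24, q=1
  k=2: a=2, p=71, q=3
  k=3: a=19, p=1373, q=58
  k=4: a=9, p=12428, q=525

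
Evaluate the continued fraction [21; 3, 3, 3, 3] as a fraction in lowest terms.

Fold from the inside: start with 3/1.
  3 + 1/3 = 10/3
  3 + 3/10 = 33/10
  3 + 10/33 = 109/33
  21 + 33/109 = 2322/109

2322/109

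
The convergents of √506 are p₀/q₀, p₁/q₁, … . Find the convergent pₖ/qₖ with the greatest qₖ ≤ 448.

√506 = [22; 2, 44, …] (period length 2).
Convergents:
  p_0/q_0 = 22/1
  p_1/q_1 = 45/2
  p_2/q_2 = 2002/89
  p_3/q_3 = 4049/180
  p_4/q_4 = 180158/8009
q_3 = 180 ≤ 448 < 8009 = q_4, so the answer is 4049/180.

4049/180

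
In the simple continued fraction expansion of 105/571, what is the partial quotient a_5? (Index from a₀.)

105 = 0·571 + 105   →  a_0 = 0
571 = 5·105 + 46   →  a_1 = 5
105 = 2·46 + 13   →  a_2 = 2
46 = 3·13 + 7   →  a_3 = 3
13 = 1·7 + 6   →  a_4 = 1
7 = 1·6 + 1   →  a_5 = 1

1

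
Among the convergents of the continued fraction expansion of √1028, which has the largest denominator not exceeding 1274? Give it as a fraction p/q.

32864/1025

√1028 = [32; 16, 64, …] (period length 2).
Convergents:
  p_0/q_0 = 32/1
  p_1/q_1 = 513/16
  p_2/q_2 = 32864/1025
  p_3/q_3 = 526337/16416
q_2 = 1025 ≤ 1274 < 16416 = q_3, so the answer is 32864/1025.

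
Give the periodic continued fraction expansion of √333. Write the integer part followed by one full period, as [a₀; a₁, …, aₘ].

a₀ = ⌊√333⌋ = 18.
With m₀=0, d₀=1 and mₖ₊₁ = dₖaₖ − mₖ, dₖ₊₁ = (n − mₖ₊₁²)/dₖ, aₖ₊₁ = ⌊(a₀+mₖ₊₁)/dₖ₊₁⌋:
  k=1: m=18, d=9, a=4
  k=2: m=18, d=1, a=36
d=1 and a=2a₀=36 at k=2, so the next step gives (m, d) = (18, 9) again — its k=1 value — and the period has length 2.

[18; 4, 36]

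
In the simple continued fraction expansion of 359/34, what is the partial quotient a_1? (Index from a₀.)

1

359 = 10·34 + 19   →  a_0 = 10
34 = 1·19 + 15   →  a_1 = 1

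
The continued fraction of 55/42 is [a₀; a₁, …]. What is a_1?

3

55 = 1·42 + 13   →  a_0 = 1
42 = 3·13 + 3   →  a_1 = 3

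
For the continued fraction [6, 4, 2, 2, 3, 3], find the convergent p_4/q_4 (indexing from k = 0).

Using pₖ = aₖpₖ₋₁ + pₖ₋₂, qₖ = aₖqₖ₋₁ + qₖ₋₂ (with p₋₁=1, p₋₂=0, q₋₁=0, q₋₂=1):
  k=0: a=6, p=6, q=1
  k=1: a=4, p=25, q=4
  k=2: a=2, p=56, q=9
  k=3: a=2, p=137, q=22
  k=4: a=3, p=467, q=75

467/75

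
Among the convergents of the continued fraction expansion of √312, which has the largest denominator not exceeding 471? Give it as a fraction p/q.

5617/318

√312 = [17; 1, 1, 1, 34, …] (period length 4).
Convergents:
  p_0/q_0 = 17/1
  p_1/q_1 = 18/1
  p_2/q_2 = 35/2
  p_3/q_3 = 53/3
  p_4/q_4 = 1837/104
  p_5/q_5 = 1890/107
  p_6/q_6 = 3727/211
  p_7/q_7 = 5617/318
  p_8/q_8 = 194705/11023
q_7 = 318 ≤ 471 < 11023 = q_8, so the answer is 5617/318.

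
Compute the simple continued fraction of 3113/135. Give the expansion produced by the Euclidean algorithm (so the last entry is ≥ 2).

[23; 16, 1, 7]

3113 = 23*135 + 8
135 = 16*8 + 7
8 = 1*7 + 1
7 = 7*1 + 0  (stop)
So 3113/135 = [23; 16, 1, 7].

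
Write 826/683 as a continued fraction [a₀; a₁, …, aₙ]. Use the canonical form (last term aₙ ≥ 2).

826 = 1·683 + 143
683 = 4·143 + 111
143 = 1·111 + 32
111 = 3·32 + 15
32 = 2·15 + 2
15 = 7·2 + 1
2 = 2·1 + 0  (stop)
So 826/683 = [1; 4, 1, 3, 2, 7, 2].

[1; 4, 1, 3, 2, 7, 2]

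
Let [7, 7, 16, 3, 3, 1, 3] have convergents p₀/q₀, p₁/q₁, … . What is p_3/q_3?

Using pₖ = aₖpₖ₋₁ + pₖ₋₂, qₖ = aₖqₖ₋₁ + qₖ₋₂ (with p₋₁=1, p₋₂=0, q₋₁=0, q₋₂=1):
  k=0: a=7, p=7, q=1
  k=1: a=7, p=50, q=7
  k=2: a=16, p=807, q=113
  k=3: a=3, p=2471, q=346

2471/346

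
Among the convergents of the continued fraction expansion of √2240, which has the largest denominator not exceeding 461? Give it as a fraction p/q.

√2240 = [47; 3, 23, 3, 94, …] (period length 4).
Convergents:
  p_0/q_0 = 47/1
  p_1/q_1 = 142/3
  p_2/q_2 = 3313/70
  p_3/q_3 = 10081/213
  p_4/q_4 = 950927/20092
q_3 = 213 ≤ 461 < 20092 = q_4, so the answer is 10081/213.

10081/213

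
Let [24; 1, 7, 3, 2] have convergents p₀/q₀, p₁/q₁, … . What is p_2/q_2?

Using pₖ = aₖpₖ₋₁ + pₖ₋₂, qₖ = aₖqₖ₋₁ + qₖ₋₂ (with p₋₁=1, p₋₂=0, q₋₁=0, q₋₂=1):
  k=0: a=24, p=24, q=1
  k=1: a=1, p=25, q=1
  k=2: a=7, p=199, q=8

199/8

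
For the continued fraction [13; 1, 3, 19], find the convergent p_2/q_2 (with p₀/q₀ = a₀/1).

55/4

Using pₖ = aₖpₖ₋₁ + pₖ₋₂, qₖ = aₖqₖ₋₁ + qₖ₋₂ (with p₋₁=1, p₋₂=0, q₋₁=0, q₋₂=1):
  k=0: a=13, p=13, q=1
  k=1: a=1, p=14, q=1
  k=2: a=3, p=55, q=4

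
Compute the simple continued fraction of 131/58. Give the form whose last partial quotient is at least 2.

[2; 3, 1, 6, 2]

131 = 2×58 + 15
58 = 3×15 + 13
15 = 1×13 + 2
13 = 6×2 + 1
2 = 2×1 + 0  (stop)
So 131/58 = [2; 3, 1, 6, 2].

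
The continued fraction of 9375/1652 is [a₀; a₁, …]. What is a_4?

10

9375 = 5·1652 + 1115   →  a_0 = 5
1652 = 1·1115 + 537   →  a_1 = 1
1115 = 2·537 + 41   →  a_2 = 2
537 = 13·41 + 4   →  a_3 = 13
41 = 10·4 + 1   →  a_4 = 10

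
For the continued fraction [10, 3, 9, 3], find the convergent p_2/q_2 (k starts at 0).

289/28

Using pₖ = aₖpₖ₋₁ + pₖ₋₂, qₖ = aₖqₖ₋₁ + qₖ₋₂ (with p₋₁=1, p₋₂=0, q₋₁=0, q₋₂=1):
  k=0: a=10, p=10, q=1
  k=1: a=3, p=31, q=3
  k=2: a=9, p=289, q=28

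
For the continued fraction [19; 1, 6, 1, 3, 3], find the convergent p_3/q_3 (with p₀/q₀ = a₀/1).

Using pₖ = aₖpₖ₋₁ + pₖ₋₂, qₖ = aₖqₖ₋₁ + qₖ₋₂ (with p₋₁=1, p₋₂=0, q₋₁=0, q₋₂=1):
  k=0: a=19, p=19, q=1
  k=1: a=1, p=20, q=1
  k=2: a=6, p=139, q=7
  k=3: a=1, p=159, q=8

159/8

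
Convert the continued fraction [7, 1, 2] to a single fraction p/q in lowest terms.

Using pₖ = aₖpₖ₋₁ + pₖ₋₂ and qₖ = aₖqₖ₋₁ + qₖ₋₂:
  k=0: a=7, p=7, q=1
  k=1: a=1, p=8, q=1
  k=2: a=2, p=23, q=3

23/3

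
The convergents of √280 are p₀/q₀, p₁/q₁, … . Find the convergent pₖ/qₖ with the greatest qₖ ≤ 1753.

25150/1503

√280 = [16; 1, 2, 1, 2, 1, 32, …] (period length 6).
Convergents:
  p_0/q_0 = 16/1
  p_1/q_1 = 17/1
  p_2/q_2 = 50/3
  p_3/q_3 = 67/4
  p_4/q_4 = 184/11
  p_5/q_5 = 251/15
  p_6/q_6 = 8216/491
  p_7/q_7 = 8467/506
  p_8/q_8 = 25150/1503
  p_9/q_9 = 33617/2009
q_8 = 1503 ≤ 1753 < 2009 = q_9, so the answer is 25150/1503.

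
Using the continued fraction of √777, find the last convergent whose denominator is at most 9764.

99457/3568

√777 = [27; 1, 6, 1, 54, …] (period length 4).
Convergents:
  p_0/q_0 = 27/1
  p_1/q_1 = 28/1
  p_2/q_2 = 195/7
  p_3/q_3 = 223/8
  p_4/q_4 = 12237/439
  p_5/q_5 = 12460/447
  p_6/q_6 = 86997/3121
  p_7/q_7 = 99457/3568
  p_8/q_8 = 5457675/195793
q_7 = 3568 ≤ 9764 < 195793 = q_8, so the answer is 99457/3568.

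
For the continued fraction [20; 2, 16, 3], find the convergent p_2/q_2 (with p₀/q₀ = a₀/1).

676/33

Using pₖ = aₖpₖ₋₁ + pₖ₋₂, qₖ = aₖqₖ₋₁ + qₖ₋₂ (with p₋₁=1, p₋₂=0, q₋₁=0, q₋₂=1):
  k=0: a=20, p=20, q=1
  k=1: a=2, p=41, q=2
  k=2: a=16, p=676, q=33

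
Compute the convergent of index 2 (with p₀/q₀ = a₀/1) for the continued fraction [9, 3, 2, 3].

Using pₖ = aₖpₖ₋₁ + pₖ₋₂, qₖ = aₖqₖ₋₁ + qₖ₋₂ (with p₋₁=1, p₋₂=0, q₋₁=0, q₋₂=1):
  k=0: a=9, p=9, q=1
  k=1: a=3, p=28, q=3
  k=2: a=2, p=65, q=7

65/7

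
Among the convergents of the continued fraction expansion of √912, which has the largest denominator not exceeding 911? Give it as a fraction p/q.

√912 = [30; 5, 60, …] (period length 2).
Convergents:
  p_0/q_0 = 30/1
  p_1/q_1 = 151/5
  p_2/q_2 = 9090/301
  p_3/q_3 = 45601/1510
q_2 = 301 ≤ 911 < 1510 = q_3, so the answer is 9090/301.

9090/301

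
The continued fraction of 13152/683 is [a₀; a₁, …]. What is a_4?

13152 = 19·683 + 175   →  a_0 = 19
683 = 3·175 + 158   →  a_1 = 3
175 = 1·158 + 17   →  a_2 = 1
158 = 9·17 + 5   →  a_3 = 9
17 = 3·5 + 2   →  a_4 = 3

3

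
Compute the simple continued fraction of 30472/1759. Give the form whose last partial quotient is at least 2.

[17; 3, 10, 1, 16, 3]

30472 = 17·1759 + 569
1759 = 3·569 + 52
569 = 10·52 + 49
52 = 1·49 + 3
49 = 16·3 + 1
3 = 3·1 + 0  (stop)
So 30472/1759 = [17; 3, 10, 1, 16, 3].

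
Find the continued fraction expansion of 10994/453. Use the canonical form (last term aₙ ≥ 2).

[24; 3, 1, 2, 2, 17]

10994 = 24×453 + 122
453 = 3×122 + 87
122 = 1×87 + 35
87 = 2×35 + 17
35 = 2×17 + 1
17 = 17×1 + 0  (stop)
So 10994/453 = [24; 3, 1, 2, 2, 17].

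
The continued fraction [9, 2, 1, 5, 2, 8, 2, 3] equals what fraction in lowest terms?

21527/2302

Using pₖ = aₖpₖ₋₁ + pₖ₋₂ and qₖ = aₖqₖ₋₁ + qₖ₋₂:
  k=0: a=9, p=9, q=1
  k=1: a=2, p=19, q=2
  k=2: a=1, p=28, q=3
  k=3: a=5, p=159, q=17
  k=4: a=2, p=346, q=37
  k=5: a=8, p=2927, q=313
  k=6: a=2, p=6200, q=663
  k=7: a=3, p=21527, q=2302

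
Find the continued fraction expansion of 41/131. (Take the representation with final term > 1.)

41 = 0*131 + 41
131 = 3*41 + 8
41 = 5*8 + 1
8 = 8*1 + 0  (stop)
So 41/131 = [0; 3, 5, 8].

[0; 3, 5, 8]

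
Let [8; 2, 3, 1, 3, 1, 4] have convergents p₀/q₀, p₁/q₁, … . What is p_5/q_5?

363/43

Using pₖ = aₖpₖ₋₁ + pₖ₋₂, qₖ = aₖqₖ₋₁ + qₖ₋₂ (with p₋₁=1, p₋₂=0, q₋₁=0, q₋₂=1):
  k=0: a=8, p=8, q=1
  k=1: a=2, p=17, q=2
  k=2: a=3, p=59, q=7
  k=3: a=1, p=76, q=9
  k=4: a=3, p=287, q=34
  k=5: a=1, p=363, q=43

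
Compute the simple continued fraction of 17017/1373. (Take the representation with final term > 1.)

17017 = 12*1373 + 541
1373 = 2*541 + 291
541 = 1*291 + 250
291 = 1*250 + 41
250 = 6*41 + 4
41 = 10*4 + 1
4 = 4*1 + 0  (stop)
So 17017/1373 = [12; 2, 1, 1, 6, 10, 4].

[12; 2, 1, 1, 6, 10, 4]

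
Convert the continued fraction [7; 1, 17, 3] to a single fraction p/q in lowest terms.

437/55

Using pₖ = aₖpₖ₋₁ + pₖ₋₂ and qₖ = aₖqₖ₋₁ + qₖ₋₂:
  k=0: a=7, p=7, q=1
  k=1: a=1, p=8, q=1
  k=2: a=17, p=143, q=18
  k=3: a=3, p=437, q=55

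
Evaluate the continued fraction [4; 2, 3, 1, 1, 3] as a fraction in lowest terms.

253/57

Using pₖ = aₖpₖ₋₁ + pₖ₋₂ and qₖ = aₖqₖ₋₁ + qₖ₋₂:
  k=0: a=4, p=4, q=1
  k=1: a=2, p=9, q=2
  k=2: a=3, p=31, q=7
  k=3: a=1, p=40, q=9
  k=4: a=1, p=71, q=16
  k=5: a=3, p=253, q=57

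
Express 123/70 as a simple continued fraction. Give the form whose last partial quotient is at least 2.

[1; 1, 3, 8, 2]

123 = 1×70 + 53
70 = 1×53 + 17
53 = 3×17 + 2
17 = 8×2 + 1
2 = 2×1 + 0  (stop)
So 123/70 = [1; 1, 3, 8, 2].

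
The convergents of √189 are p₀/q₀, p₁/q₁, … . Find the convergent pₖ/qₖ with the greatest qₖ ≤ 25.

55/4

√189 = [13; 1, 2, 1, 26, …] (period length 4).
Convergents:
  p_0/q_0 = 13/1
  p_1/q_1 = 14/1
  p_2/q_2 = 41/3
  p_3/q_3 = 55/4
  p_4/q_4 = 1471/107
q_3 = 4 ≤ 25 < 107 = q_4, so the answer is 55/4.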